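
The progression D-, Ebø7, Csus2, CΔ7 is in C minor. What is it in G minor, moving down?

C minor down to G minor is a perfect fourth; each chord root moves by that interval while the quality stays the same.
D-: root D down a perfect fourth → A, giving A-.
Ebø7: root Eb down a perfect fourth → Bb, giving Bbø7.
Csus2: root C down a perfect fourth → G, giving Gsus2.
CΔ7: root C down a perfect fourth → G, giving GΔ7.

A- Bbø7 Gsus2 GΔ7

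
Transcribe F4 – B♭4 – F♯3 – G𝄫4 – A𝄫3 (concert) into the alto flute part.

Bb4 Eb5 B3 Cbb5 Dbb4

Written C4 sounds as G3 on the alto flute, so concert pitches are written a perfect fourth up.
F4 gives Bb4
Bb4 gives Eb5
F#3 gives B3
Gbb4 gives Cbb5
Abb3 gives Dbb4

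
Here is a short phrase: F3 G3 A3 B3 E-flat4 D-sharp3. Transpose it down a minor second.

E3 F#3 G#3 A#3 D4 C##3

F3 gives E3
G3 gives F#3
A3 gives G#3
B3 gives A#3
Eb4 gives D4
D#3 gives C##3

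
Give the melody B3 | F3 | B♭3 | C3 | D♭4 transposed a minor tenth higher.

D5 Ab4 Db5 Eb4 Fb5

B3 gives D5
F3 gives Ab4
Bb3 gives Db5
C3 gives Eb4
Db4 gives Fb5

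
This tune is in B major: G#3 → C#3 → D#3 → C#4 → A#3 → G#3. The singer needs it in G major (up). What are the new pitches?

B major to G major up is a minor sixth, so every note moves up by that interval.
G#3 gives E4
C#3 gives A3
D#3 gives B3
C#4 gives A4
A#3 gives F#4
G#3 gives E4

E4 A3 B3 A4 F#4 E4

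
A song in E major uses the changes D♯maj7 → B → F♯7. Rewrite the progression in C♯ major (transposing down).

B#maj7 G# D#7

E major down to C♯ major is a minor third; each chord root moves by that interval while the quality stays the same.
D♯maj7: root D♯ down a minor third → B#, giving B#maj7.
B: root B down a minor third → G#, giving G#.
F♯7: root F♯ down a minor third → D#, giving D#7.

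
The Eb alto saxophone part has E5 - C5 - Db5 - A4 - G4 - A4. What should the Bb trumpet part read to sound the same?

A4 F4 Gb4 D4 C4 D4

First find concert pitch: the Eb alto saxophone sounds a major sixth below written, so E5 C5 Db5 A4 G4 A4 sounds G4 Eb4 Fb4 C4 Bb3 C4.
Then write for Bb trumpet: it sounds a major second below written, so the part must be a major second above concert.
G4 → A4
Eb4 → F4
Fb4 → Gb4
C4 → D4
Bb3 → C4
C4 → D4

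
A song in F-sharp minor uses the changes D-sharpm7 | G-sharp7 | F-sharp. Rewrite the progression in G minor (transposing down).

Em7 A7 G

F-sharp minor down to G minor is a major seventh; each chord root moves by that interval while the quality stays the same.
D-sharpm7: root D-sharp down a major seventh → E, giving Em7.
G-sharp7: root G-sharp down a major seventh → A, giving A7.
F-sharp: root F-sharp down a major seventh → G, giving G.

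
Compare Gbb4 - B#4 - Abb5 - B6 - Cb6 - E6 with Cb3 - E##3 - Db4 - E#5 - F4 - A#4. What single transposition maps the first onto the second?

From Gbb4 to Cb3 is 12 letter names — a twelfth of some quality.
Cb3 to Gbb4 is 18 semitones, which makes it a diminished twelfth; the second version is lower, so the direction is down.
Checking another pair — E6 → A#4 — gives the same interval.

down a diminished twelfth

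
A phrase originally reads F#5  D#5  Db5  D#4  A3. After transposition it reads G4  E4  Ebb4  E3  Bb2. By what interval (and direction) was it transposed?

From F#5 to G4 is 7 letter names — a seventh of some quality.
G4 to F#5 is 11 semitones, which makes it a major seventh; the second version is lower, so the direction is down.
Checking another pair — A3 → Bb2 — gives the same interval.

down a major seventh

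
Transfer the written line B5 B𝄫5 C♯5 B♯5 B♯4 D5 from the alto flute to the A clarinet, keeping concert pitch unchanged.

A5 Abb5 B4 A#5 A#4 C5

First find concert pitch: the alto flute sounds a perfect fourth below written, so B5 B𝄫5 C♯5 B♯5 B♯4 D5 sounds F#5 Fb5 G#4 F##5 F##4 A4.
Then write for A clarinet: it sounds a minor third below written, so the part must be a minor third above concert.
F#5 → A5
Fb5 → Abb5
G#4 → B4
F##5 → A#5
F##4 → A#4
A4 → C5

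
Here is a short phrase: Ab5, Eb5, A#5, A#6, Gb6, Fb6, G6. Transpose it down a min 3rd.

F5 C5 F##5 F##6 Eb6 Db6 E6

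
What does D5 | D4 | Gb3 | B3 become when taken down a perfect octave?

D4 D3 Gb2 B2

D5 gives D4
D4 gives D3
Gb3 gives Gb2
B3 gives B2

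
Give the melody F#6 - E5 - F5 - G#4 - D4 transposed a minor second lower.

F#6 down a minor second is E#6.
E5 down a minor second is D#5.
F5: a second down reaches E, and 1 semitone makes it E5.
G#4 down a minor second is F##4.
D4: a second down reaches C, and 1 semitone makes it C#4.

E#6 D#5 E5 F##4 C#4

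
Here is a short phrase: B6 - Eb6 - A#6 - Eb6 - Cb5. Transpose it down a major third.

B6: a third down reaches G, and 4 semitones makes it G6.
Eb6: a third down reaches C, and 4 semitones makes it Cb6.
A#6 down a major third is F#6.
Eb6: a third down reaches C, and 4 semitones makes it Cb6.
Cb5: a third down reaches A, and 4 semitones makes it Abb4.

G6 Cb6 F#6 Cb6 Abb4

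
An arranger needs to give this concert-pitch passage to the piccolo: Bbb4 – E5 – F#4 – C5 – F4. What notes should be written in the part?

Bbb3 E4 F#3 C4 F3

Written C4 sounds as C5 on the piccolo, so concert pitches are written a perfect octave down.
Bbb4 gives Bbb3
E5 gives E4
F#4 gives F#3
C5 gives C4
F4 gives F3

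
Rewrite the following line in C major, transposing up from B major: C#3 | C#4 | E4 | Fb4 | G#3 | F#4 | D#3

D3 D4 F4 Gbb4 A3 G4 E3

From B up to C is a minor second; apply that to each pitch.
C#3 becomes D3
C#4 becomes D4
E4 becomes F4
Fb4 becomes Gbb4
G#3 becomes A3
F#4 becomes G4
D#3 becomes E3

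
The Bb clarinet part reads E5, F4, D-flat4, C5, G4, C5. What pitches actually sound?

D5 Eb4 Cb4 Bb4 F4 Bb4

The Bb clarinet sounds a major second below written, so transpose each written note down a major second.
E5 to D5
F4 to Eb4
Db4 to Cb4
C5 to Bb4
G4 to F4
C5 to Bb4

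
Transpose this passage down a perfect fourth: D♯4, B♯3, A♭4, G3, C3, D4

A#3 F##3 Eb4 D3 G2 A3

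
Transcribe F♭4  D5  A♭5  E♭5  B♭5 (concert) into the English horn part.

Cb5 A5 Eb6 Bb5 F6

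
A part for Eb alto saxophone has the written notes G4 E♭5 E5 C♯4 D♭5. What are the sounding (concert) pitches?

Bb3 Gb4 G4 E3 Fb4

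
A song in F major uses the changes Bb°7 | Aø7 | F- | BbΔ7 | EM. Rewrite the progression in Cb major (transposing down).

Fb°7 Ebø7 Cb- FbΔ7 BbM

F major down to Cb major is an augmented fourth; each chord root moves by that interval while the quality stays the same.
Bb°7: root Bb down an augmented fourth → Fb, giving Fb°7.
Aø7: root A down an augmented fourth → Eb, giving Ebø7.
F-: root F down an augmented fourth → Cb, giving Cb-.
BbΔ7: root Bb down an augmented fourth → Fb, giving FbΔ7.
EM: root E down an augmented fourth → Bb, giving BbM.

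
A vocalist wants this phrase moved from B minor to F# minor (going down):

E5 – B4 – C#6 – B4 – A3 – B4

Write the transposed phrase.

B minor to F# minor down is a perfect fourth, so every note moves down by that interval.
E5 gives B4
B4 gives F#4
C#6 gives G#5
B4 gives F#4
A3 gives E3
B4 gives F#4

B4 F#4 G#5 F#4 E3 F#4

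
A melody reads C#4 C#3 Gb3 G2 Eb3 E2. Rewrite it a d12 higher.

G5 G4 Dbb5 Db4 Bbb4 Bb3

C#4 -> G5
C#3 -> G4
Gb3 -> Dbb5
G2 -> Db4
Eb3 -> Bbb4
E2 -> Bb3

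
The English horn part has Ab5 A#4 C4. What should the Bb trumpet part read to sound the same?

First find concert pitch: the English horn sounds a perfect fifth below written, so Ab5 A#4 C4 sounds Db5 D#4 F3.
Then write for Bb trumpet: it sounds a major second below written, so the part must be a major second above concert.
Db5 → Eb5
D#4 → E#4
F3 → G3

Eb5 E#4 G3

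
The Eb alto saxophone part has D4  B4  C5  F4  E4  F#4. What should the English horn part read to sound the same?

First find concert pitch: the Eb alto saxophone sounds a major sixth below written, so D4 B4 C5 F4 E4 F#4 sounds F3 D4 Eb4 Ab3 G3 A3.
Then write for English horn: it sounds a perfect fifth below written, so the part must be a perfect fifth above concert.
F3 → C4
D4 → A4
Eb4 → Bb4
Ab3 → Eb4
G3 → D4
A3 → E4

C4 A4 Bb4 Eb4 D4 E4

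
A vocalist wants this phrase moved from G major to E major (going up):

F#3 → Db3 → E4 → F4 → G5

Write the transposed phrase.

From G up to E is a major sixth; apply that to each pitch.
F#3 gives D#4
Db3 gives Bb3
E4 gives C#5
F4 gives D5
G5 gives E6

D#4 Bb3 C#5 D5 E6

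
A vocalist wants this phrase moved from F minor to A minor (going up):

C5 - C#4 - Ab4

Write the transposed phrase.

E5 E#4 C5

F minor to A minor up is a major third, so every note moves up by that interval.
C5 → E5
C#4 → E#4
Ab4 → C5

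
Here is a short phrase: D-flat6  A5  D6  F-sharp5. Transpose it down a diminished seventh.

Db6 gives E5
A5 gives B#4
D6 gives E#5
F#5 gives G##4

E5 B#4 E#5 G##4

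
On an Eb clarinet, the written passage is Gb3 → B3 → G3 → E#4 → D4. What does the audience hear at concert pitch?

The Eb clarinet sounds a minor third above written, so transpose each written note up a minor third.
Gb3 gives Bbb3
B3 gives D4
G3 gives Bb3
E#4 gives G#4
D4 gives F4

Bbb3 D4 Bb3 G#4 F4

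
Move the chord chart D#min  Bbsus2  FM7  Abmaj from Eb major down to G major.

Eb major down to G major is a minor sixth; each chord root moves by that interval while the quality stays the same.
D#min: root D# down a minor sixth → F##, giving F##min.
Bbsus2: root Bb down a minor sixth → D, giving Dsus2.
FM7: root F down a minor sixth → A, giving AM7.
Abmaj: root Ab down a minor sixth → C, giving Cmaj.

F##min Dsus2 AM7 Cmaj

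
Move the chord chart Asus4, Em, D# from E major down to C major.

Fsus4 Cm B

E major down to C major is a major third; each chord root moves by that interval while the quality stays the same.
Asus4: root A down a major third → F, giving Fsus4.
Em: root E down a major third → C, giving Cm.
D#: root D# down a major third → B, giving B.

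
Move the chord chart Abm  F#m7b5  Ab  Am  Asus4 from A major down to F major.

Fbm Dm7b5 Fb Fm Fsus4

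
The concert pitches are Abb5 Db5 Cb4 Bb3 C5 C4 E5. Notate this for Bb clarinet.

Bbb5 Eb5 Db4 C4 D5 D4 F#5

The Bb clarinet sounds a major second below written, so the written part must be a major second above concert — transpose each note up.
Abb5 gives Bbb5
Db5 gives Eb5
Cb4 gives Db4
Bb3 gives C4
C5 gives D5
C4 gives D4
E5 gives F#5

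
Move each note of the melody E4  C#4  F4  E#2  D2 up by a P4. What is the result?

E4 up a perfect fourth is A4.
C#4 up a perfect fourth is F#4.
F4: a fourth up reaches B, and 5 semitones makes it Bb4.
A perfect fourth up from E#2 gives A#2.
D2 up a perfect fourth is G2.

A4 F#4 Bb4 A#2 G2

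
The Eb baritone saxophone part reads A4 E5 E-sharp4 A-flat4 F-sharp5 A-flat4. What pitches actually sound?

Written C4 on the Eb baritone saxophone sounds as Eb2, a major thirteenth lower; apply that shift to every note.
A4 becomes C3
E5 becomes G3
E#4 becomes G#2
Ab4 becomes Cb3
F#5 becomes A3
Ab4 becomes Cb3

C3 G3 G#2 Cb3 A3 Cb3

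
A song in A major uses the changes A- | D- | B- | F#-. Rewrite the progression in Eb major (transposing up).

Eb- Ab- F- C-

A major up to Eb major is a diminished fifth; each chord root moves by that interval while the quality stays the same.
A-: root A up a diminished fifth → Eb, giving Eb-.
D-: root D up a diminished fifth → Ab, giving Ab-.
B-: root B up a diminished fifth → F, giving F-.
F#-: root F# up a diminished fifth → C, giving C-.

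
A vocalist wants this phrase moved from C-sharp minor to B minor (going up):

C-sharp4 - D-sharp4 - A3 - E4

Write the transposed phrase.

From C-sharp up to B is a minor seventh; apply that to each pitch.
C#4 to B4
D#4 to C#5
A3 to G4
E4 to D5

B4 C#5 G4 D5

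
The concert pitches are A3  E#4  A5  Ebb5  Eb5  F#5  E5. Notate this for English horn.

E4 B#4 E6 Bbb5 Bb5 C#6 B5

The English horn sounds a perfect fifth below written, so the written part must be a perfect fifth above concert — transpose each note up.
A3 becomes E4
E#4 becomes B#4
A5 becomes E6
Ebb5 becomes Bbb5
Eb5 becomes Bb5
F#5 becomes C#6
E5 becomes B5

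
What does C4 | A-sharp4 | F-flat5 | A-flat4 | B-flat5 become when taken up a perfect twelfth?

C4 to G5
A#4 to E#6
Fb5 to Cb7
Ab4 to Eb6
Bb5 to F7

G5 E#6 Cb7 Eb6 F7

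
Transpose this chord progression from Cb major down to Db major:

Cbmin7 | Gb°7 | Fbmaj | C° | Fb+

Dbmin7 Ab°7 Gbmaj D° Gb+

Cb major down to Db major is a minor seventh; each chord root moves by that interval while the quality stays the same.
Cbmin7: root Cb down a minor seventh → Db, giving Dbmin7.
Gb°7: root Gb down a minor seventh → Ab, giving Ab°7.
Fbmaj: root Fb down a minor seventh → Gb, giving Gbmaj.
C°: root C down a minor seventh → D, giving D°.
Fb+: root Fb down a minor seventh → Gb, giving Gb+.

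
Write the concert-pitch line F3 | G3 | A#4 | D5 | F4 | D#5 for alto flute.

Bb3 C4 D#5 G5 Bb4 G#5

Written C4 sounds as G3 on the alto flute, so concert pitches are written a perfect fourth up.
F3 becomes Bb3
G3 becomes C4
A#4 becomes D#5
D5 becomes G5
F4 becomes Bb4
D#5 becomes G#5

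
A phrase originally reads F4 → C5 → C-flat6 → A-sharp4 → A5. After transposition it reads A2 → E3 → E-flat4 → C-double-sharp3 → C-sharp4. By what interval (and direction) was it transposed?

down a minor thirteenth

Take the first pair: F4 → A2. F to A spans 13 letter names, so the interval is some kind of thirteenth.
A2 to F4 is 20 semitones, which makes it a minor thirteenth; the second version is lower, so the direction is down.
Checking another pair — A5 → C#4 — gives the same interval.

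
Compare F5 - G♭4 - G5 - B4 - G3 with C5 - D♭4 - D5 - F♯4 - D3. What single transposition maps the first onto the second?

Take the first pair: F5 → C5. F to C spans 4 letter names, so the interval is some kind of fourth.
C5 to F5 is 5 semitones, which makes it a perfect fourth; the second version is lower, so the direction is down.
Checking another pair — G3 → D3 — gives the same interval.

down a perfect fourth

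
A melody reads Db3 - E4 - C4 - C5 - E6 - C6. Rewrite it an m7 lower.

Eb2 F#3 D3 D4 F#5 D5

Db3 becomes Eb2
E4 becomes F#3
C4 becomes D3
C5 becomes D4
E6 becomes F#5
C6 becomes D5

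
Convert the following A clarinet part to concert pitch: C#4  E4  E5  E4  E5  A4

A#3 C#4 C#5 C#4 C#5 F#4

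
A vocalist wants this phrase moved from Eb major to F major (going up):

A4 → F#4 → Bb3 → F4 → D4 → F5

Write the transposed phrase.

Eb major to F major up is a major second, so every note moves up by that interval.
A4 -> B4
F#4 -> G#4
Bb3 -> C4
F4 -> G4
D4 -> E4
F5 -> G5

B4 G#4 C4 G4 E4 G5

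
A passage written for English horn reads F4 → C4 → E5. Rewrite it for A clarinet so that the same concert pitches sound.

Db4 Ab3 C5

First find concert pitch: the English horn sounds a perfect fifth below written, so F4 C4 E5 sounds Bb3 F3 A4.
Then write for A clarinet: it sounds a minor third below written, so the part must be a minor third above concert.
Bb3 → Db4
F3 → Ab3
A4 → C5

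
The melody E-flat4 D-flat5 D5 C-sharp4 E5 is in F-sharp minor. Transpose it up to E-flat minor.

Dbb5 Cbb6 Cb6 Bb4 Db6

From F-sharp up to E-flat is a diminished seventh; apply that to each pitch.
Eb4 → Dbb5
Db5 → Cbb6
D5 → Cb6
C#4 → Bb4
E5 → Db6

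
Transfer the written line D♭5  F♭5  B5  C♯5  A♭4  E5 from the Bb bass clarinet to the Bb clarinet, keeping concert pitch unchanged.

Db4 Fb4 B4 C#4 Ab3 E4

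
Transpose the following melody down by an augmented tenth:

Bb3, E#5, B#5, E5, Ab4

Gbb2 C4 G4 Cb4 Fbb3

Bb3: a tenth down reaches G, and 17 semitones makes it Gbb2.
An augmented tenth down from E#5 gives C4.
An augmented tenth down from B#5 gives G4.
E5 down an augmented tenth is Cb4.
Ab4 down an augmented tenth is Fbb3.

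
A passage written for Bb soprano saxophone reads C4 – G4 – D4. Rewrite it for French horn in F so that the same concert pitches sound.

First find concert pitch: the Bb soprano saxophone sounds a major second below written, so C4 G4 D4 sounds Bb3 F4 C4.
Then write for French horn in F: it sounds a perfect fifth below written, so the part must be a perfect fifth above concert.
Bb3 → F4
F4 → C5
C4 → G4

F4 C5 G4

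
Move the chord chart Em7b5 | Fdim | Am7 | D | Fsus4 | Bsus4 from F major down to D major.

C#m7b5 Ddim F#m7 B Dsus4 G#sus4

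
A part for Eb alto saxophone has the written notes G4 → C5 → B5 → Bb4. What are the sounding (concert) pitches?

Written C4 on the Eb alto saxophone sounds as Eb3, a major sixth lower; apply that shift to every note.
G4 -> Bb3
C5 -> Eb4
B5 -> D5
Bb4 -> Db4

Bb3 Eb4 D5 Db4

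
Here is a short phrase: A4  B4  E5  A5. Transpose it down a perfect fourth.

E4 F#4 B4 E5

A4 down a perfect fourth is E4.
A perfect fourth down from B4 gives F#4.
E5 down a perfect fourth is B4.
A perfect fourth down from A5 gives E5.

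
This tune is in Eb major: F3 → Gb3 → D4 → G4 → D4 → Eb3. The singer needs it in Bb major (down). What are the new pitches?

From Eb down to Bb is a perfect fourth; apply that to each pitch.
F3 to C3
Gb3 to Db3
D4 to A3
G4 to D4
D4 to A3
Eb3 to Bb2

C3 Db3 A3 D4 A3 Bb2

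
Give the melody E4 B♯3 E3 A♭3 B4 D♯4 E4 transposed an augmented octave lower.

Eb3 B2 Eb2 Abb2 Bb3 D3 Eb3

E4 to Eb3
B#3 to B2
E3 to Eb2
Ab3 to Abb2
B4 to Bb3
D#4 to D3
E4 to Eb3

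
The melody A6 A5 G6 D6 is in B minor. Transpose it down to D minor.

From B down to D is a major sixth; apply that to each pitch.
A6 gives C6
A5 gives C5
G6 gives Bb5
D6 gives F5

C6 C5 Bb5 F5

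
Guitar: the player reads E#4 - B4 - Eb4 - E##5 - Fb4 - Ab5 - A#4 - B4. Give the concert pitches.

The guitar sounds a perfect octave below written, so transpose each written note down a perfect octave.
E#4 gives E#3
B4 gives B3
Eb4 gives Eb3
E##5 gives E##4
Fb4 gives Fb3
Ab5 gives Ab4
A#4 gives A#3
B4 gives B3

E#3 B3 Eb3 E##4 Fb3 Ab4 A#3 B3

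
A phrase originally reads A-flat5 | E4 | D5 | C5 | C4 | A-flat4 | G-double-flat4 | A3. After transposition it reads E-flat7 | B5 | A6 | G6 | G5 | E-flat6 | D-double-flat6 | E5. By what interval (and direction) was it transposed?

up a perfect twelfth

Take the first pair: Ab5 → Eb7. A to E spans 12 letter names, so the interval is some kind of twelfth.
Ab5 to Eb7 is 19 semitones, which makes it a perfect twelfth; the second version is higher, so the direction is up.
Checking another pair — A3 → E5 — gives the same interval.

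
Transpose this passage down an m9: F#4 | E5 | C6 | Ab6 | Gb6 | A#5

F#4 to E#3
E5 to D#4
C6 to B4
Ab6 to G5
Gb6 to F5
A#5 to G##4

E#3 D#4 B4 G5 F5 G##4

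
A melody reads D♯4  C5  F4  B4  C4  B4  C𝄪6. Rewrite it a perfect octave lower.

D#3 C4 F3 B3 C3 B3 C##5

D#4 → D#3
C5 → C4
F4 → F3
B4 → B3
C4 → C3
B4 → B3
C##6 → C##5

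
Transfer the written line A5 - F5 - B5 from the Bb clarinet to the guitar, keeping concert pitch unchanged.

G6 Eb6 A6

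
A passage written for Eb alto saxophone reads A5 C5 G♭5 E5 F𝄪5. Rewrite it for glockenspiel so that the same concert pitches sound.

First find concert pitch: the Eb alto saxophone sounds a major sixth below written, so A5 C5 G♭5 E5 F𝄪5 sounds C5 Eb4 Bbb4 G4 A#4.
Then write for glockenspiel: it sounds a perfect fifteenth above written, so the part must be a perfect fifteenth below concert.
C5 → C3
Eb4 → Eb2
Bbb4 → Bbb2
G4 → G2
A#4 → A#2

C3 Eb2 Bbb2 G2 A#2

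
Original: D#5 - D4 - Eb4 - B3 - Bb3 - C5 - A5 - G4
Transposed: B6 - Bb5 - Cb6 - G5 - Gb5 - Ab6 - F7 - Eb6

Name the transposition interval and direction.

up a minor thirteenth

Take the first pair: D#5 → B6. D to B spans 13 letter names, so the interval is some kind of thirteenth.
D#5 to B6 is 20 semitones, which makes it a minor thirteenth; the second version is higher, so the direction is up.
Checking another pair — G4 → Eb6 — gives the same interval.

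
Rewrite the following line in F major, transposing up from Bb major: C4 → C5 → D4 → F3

G4 G5 A4 C4

Bb major to F major up is a perfect fifth, so every note moves up by that interval.
C4 gives G4
C5 gives G5
D4 gives A4
F3 gives C4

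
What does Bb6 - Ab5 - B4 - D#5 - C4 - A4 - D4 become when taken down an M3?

Gb6 Fb5 G4 B4 Ab3 F4 Bb3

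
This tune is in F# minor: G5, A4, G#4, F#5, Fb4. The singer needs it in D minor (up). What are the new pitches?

Eb6 F5 E5 D6 Dbb5

F# minor to D minor up is a minor sixth, so every note moves up by that interval.
G5 → Eb6
A4 → F5
G#4 → E5
F#5 → D6
Fb4 → Dbb5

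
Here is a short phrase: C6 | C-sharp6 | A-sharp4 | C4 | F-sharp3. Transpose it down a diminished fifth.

F#5 F##5 D##4 F#3 B#2

C6 down a diminished fifth is F#5.
C#6 down a diminished fifth is F##5.
A diminished fifth down from A#4 gives D##4.
C4 down a diminished fifth is F#3.
F#3 down a diminished fifth is B#2.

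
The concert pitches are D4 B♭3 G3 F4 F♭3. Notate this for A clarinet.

Written C4 sounds as A3 on the A clarinet, so concert pitches are written a minor third up.
D4 to F4
Bb3 to Db4
G3 to Bb3
F4 to Ab4
Fb3 to Abb3

F4 Db4 Bb3 Ab4 Abb3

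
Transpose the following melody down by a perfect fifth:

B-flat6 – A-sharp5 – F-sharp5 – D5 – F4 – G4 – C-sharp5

Eb6 D#5 B4 G4 Bb3 C4 F#4

Bb6 → Eb6
A#5 → D#5
F#5 → B4
D5 → G4
F4 → Bb3
G4 → C4
C#5 → F#4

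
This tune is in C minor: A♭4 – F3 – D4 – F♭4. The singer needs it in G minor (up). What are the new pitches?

C minor to G minor up is a perfect fifth, so every note moves up by that interval.
Ab4 gives Eb5
F3 gives C4
D4 gives A4
Fb4 gives Cb5

Eb5 C4 A4 Cb5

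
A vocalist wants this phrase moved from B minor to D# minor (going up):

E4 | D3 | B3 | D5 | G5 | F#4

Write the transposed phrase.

G#4 F#3 D#4 F#5 B5 A#4

From B up to D# is a major third; apply that to each pitch.
E4 → G#4
D3 → F#3
B3 → D#4
D5 → F#5
G5 → B5
F#4 → A#4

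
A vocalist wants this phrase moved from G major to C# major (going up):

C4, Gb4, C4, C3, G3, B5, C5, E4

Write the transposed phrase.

F#4 C5 F#4 F#3 C#4 E#6 F#5 A#4

G major to C# major up is an augmented fourth, so every note moves up by that interval.
C4 becomes F#4
Gb4 becomes C5
C4 becomes F#4
C3 becomes F#3
G3 becomes C#4
B5 becomes E#6
C5 becomes F#5
E4 becomes A#4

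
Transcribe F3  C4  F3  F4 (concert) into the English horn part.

The English horn sounds a perfect fifth below written, so the written part must be a perfect fifth above concert — transpose each note up.
F3 -> C4
C4 -> G4
F3 -> C4
F4 -> C5

C4 G4 C4 C5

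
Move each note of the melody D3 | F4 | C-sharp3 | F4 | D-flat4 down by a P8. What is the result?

D3: an octave down reaches D, and 12 semitones makes it D2.
A perfect octave down from F4 gives F3.
A perfect octave down from C#3 gives C#2.
F4: an octave down reaches F, and 12 semitones makes it F3.
Db4 down a perfect octave is Db3.

D2 F3 C#2 F3 Db3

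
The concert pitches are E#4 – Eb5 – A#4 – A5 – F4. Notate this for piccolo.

E#3 Eb4 A#3 A4 F3

Written C4 sounds as C5 on the piccolo, so concert pitches are written a perfect octave down.
E#4 to E#3
Eb5 to Eb4
A#4 to A#3
A5 to A4
F4 to F3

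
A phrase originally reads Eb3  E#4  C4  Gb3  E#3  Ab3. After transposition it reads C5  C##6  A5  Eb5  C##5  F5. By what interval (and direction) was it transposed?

up a major thirteenth

From Eb3 to C5 is 13 letter names — a thirteenth of some quality.
Eb3 to C5 is 21 semitones, which makes it a major thirteenth; the second version is higher, so the direction is up.
Checking another pair — Ab3 → F5 — gives the same interval.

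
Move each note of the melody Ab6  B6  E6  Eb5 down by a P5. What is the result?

Db6 E6 A5 Ab4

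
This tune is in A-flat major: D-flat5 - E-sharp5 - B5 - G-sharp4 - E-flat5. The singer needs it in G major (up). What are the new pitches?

From A-flat up to G is a major seventh; apply that to each pitch.
Db5 → C6
E#5 → D##6
B5 → A#6
G#4 → F##5
Eb5 → D6

C6 D##6 A#6 F##5 D6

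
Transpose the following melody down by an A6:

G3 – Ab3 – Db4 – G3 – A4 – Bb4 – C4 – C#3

Bbb2 Cbb3 Fbb3 Bbb2 Cb4 Dbb4 Ebb3 Eb2

G3 -> Bbb2
Ab3 -> Cbb3
Db4 -> Fbb3
G3 -> Bbb2
A4 -> Cb4
Bb4 -> Dbb4
C4 -> Ebb3
C#3 -> Eb2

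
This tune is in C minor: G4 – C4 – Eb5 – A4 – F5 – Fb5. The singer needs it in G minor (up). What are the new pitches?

D5 G4 Bb5 E5 C6 Cb6

From C up to G is a perfect fifth; apply that to each pitch.
G4 -> D5
C4 -> G4
Eb5 -> Bb5
A4 -> E5
F5 -> C6
Fb5 -> Cb6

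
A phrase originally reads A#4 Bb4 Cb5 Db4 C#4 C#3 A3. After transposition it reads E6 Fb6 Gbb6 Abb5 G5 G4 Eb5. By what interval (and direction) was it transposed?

up a diminished twelfth

From A#4 to E6 is 12 letter names — a twelfth of some quality.
A#4 to E6 is 18 semitones, which makes it a diminished twelfth; the second version is higher, so the direction is up.
Checking another pair — A3 → Eb5 — gives the same interval.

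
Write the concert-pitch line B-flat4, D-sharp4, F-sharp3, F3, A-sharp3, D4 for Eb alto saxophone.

G5 B#4 D#4 D4 F##4 B4

The Eb alto saxophone sounds a major sixth below written, so the written part must be a major sixth above concert — transpose each note up.
Bb4 to G5
D#4 to B#4
F#3 to D#4
F3 to D4
A#3 to F##4
D4 to B4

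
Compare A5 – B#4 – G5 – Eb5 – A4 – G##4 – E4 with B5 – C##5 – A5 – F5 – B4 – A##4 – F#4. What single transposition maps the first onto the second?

Take the first pair: A5 → B5. A to B spans 2 letter names, so the interval is some kind of second.
A5 to B5 is 2 semitones, which makes it a major second; the second version is higher, so the direction is up.
Checking another pair — E4 → F#4 — gives the same interval.

up a major second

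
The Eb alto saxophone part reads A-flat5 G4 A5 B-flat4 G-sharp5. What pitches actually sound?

The Eb alto saxophone sounds a major sixth below written, so transpose each written note down a major sixth.
Ab5 → Cb5
G4 → Bb3
A5 → C5
Bb4 → Db4
G#5 → B4

Cb5 Bb3 C5 Db4 B4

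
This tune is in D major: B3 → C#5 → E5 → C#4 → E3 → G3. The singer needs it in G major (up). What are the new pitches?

D major to G major up is a perfect fourth, so every note moves up by that interval.
B3 -> E4
C#5 -> F#5
E5 -> A5
C#4 -> F#4
E3 -> A3
G3 -> C4

E4 F#5 A5 F#4 A3 C4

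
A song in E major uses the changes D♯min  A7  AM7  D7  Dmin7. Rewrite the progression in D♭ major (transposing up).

Cmin Gb7 GbM7 Cb7 Cbmin7

E major up to D♭ major is a diminished seventh; each chord root moves by that interval while the quality stays the same.
D♯min: root D♯ up a diminished seventh → C, giving Cmin.
A7: root A up a diminished seventh → Gb, giving Gb7.
AM7: root A up a diminished seventh → Gb, giving GbM7.
D7: root D up a diminished seventh → Cb, giving Cb7.
Dmin7: root D up a diminished seventh → Cb, giving Cbmin7.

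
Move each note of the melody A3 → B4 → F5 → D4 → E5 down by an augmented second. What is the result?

Gb3 Ab4 Ebb5 Cb4 Db5

An augmented second down from A3 gives Gb3.
An augmented second down from B4 gives Ab4.
An augmented second down from F5 gives Ebb5.
An augmented second down from D4 gives Cb4.
An augmented second down from E5 gives Db5.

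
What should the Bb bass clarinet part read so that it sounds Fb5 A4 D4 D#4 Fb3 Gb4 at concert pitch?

Gb6 B5 E5 E#5 Gb4 Ab5

Written C4 sounds as Bb2 on the Bb bass clarinet, so concert pitches are written a major ninth up.
Fb5 gives Gb6
A4 gives B5
D4 gives E5
D#4 gives E#5
Fb3 gives Gb4
Gb4 gives Ab5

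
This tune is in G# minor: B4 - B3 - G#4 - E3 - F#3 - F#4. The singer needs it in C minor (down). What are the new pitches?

Eb4 Eb3 C4 Ab2 Bb2 Bb3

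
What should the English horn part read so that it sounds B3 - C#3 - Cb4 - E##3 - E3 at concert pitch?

The English horn sounds a perfect fifth below written, so the written part must be a perfect fifth above concert — transpose each note up.
B3 becomes F#4
C#3 becomes G#3
Cb4 becomes Gb4
E##3 becomes B##3
E3 becomes B3

F#4 G#3 Gb4 B##3 B3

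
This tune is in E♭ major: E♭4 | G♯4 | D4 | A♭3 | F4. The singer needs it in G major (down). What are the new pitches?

G3 B#3 F#3 C3 A3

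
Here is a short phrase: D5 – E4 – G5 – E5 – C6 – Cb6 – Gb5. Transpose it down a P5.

G4 A3 C5 A4 F5 Fb5 Cb5

D5 down a perfect fifth is G4.
E4: a fifth down reaches A, and 7 semitones makes it A3.
G5 down a perfect fifth is C5.
E5: a fifth down reaches A, and 7 semitones makes it A4.
C6: a fifth down reaches F, and 7 semitones makes it F5.
Cb6 down a perfect fifth is Fb5.
Gb5 down a perfect fifth is Cb5.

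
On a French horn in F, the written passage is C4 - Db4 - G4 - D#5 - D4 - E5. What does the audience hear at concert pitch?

F3 Gb3 C4 G#4 G3 A4

The French horn in F sounds a perfect fifth below written, so transpose each written note down a perfect fifth.
C4 → F3
Db4 → Gb3
G4 → C4
D#5 → G#4
D4 → G3
E5 → A4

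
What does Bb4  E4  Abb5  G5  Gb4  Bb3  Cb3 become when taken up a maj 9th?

C6 F#5 Bbb6 A6 Ab5 C5 Db4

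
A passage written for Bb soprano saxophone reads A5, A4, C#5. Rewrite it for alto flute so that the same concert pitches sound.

C6 C5 E5

First find concert pitch: the Bb soprano saxophone sounds a major second below written, so A5 A4 C#5 sounds G5 G4 B4.
Then write for alto flute: it sounds a perfect fourth below written, so the part must be a perfect fourth above concert.
G5 → C6
G4 → C5
B4 → E5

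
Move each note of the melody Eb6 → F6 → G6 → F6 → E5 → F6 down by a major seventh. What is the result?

Fb5 Gb5 Ab5 Gb5 F4 Gb5

Eb6: a seventh down reaches F, and 11 semitones makes it Fb5.
A major seventh down from F6 gives Gb5.
G6 down a major seventh is Ab5.
F6 down a major seventh is Gb5.
A major seventh down from E5 gives F4.
A major seventh down from F6 gives Gb5.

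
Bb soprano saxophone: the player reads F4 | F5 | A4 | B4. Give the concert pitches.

Written C4 on the Bb soprano saxophone sounds as Bb3, a major second lower; apply that shift to every note.
F4 -> Eb4
F5 -> Eb5
A4 -> G4
B4 -> A4

Eb4 Eb5 G4 A4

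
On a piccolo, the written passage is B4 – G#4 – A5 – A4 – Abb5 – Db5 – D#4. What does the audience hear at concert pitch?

B5 G#5 A6 A5 Abb6 Db6 D#5

The piccolo sounds a perfect octave above written, so transpose each written note up a perfect octave.
B4 → B5
G#4 → G#5
A5 → A6
A4 → A5
Abb5 → Abb6
Db5 → Db6
D#4 → D#5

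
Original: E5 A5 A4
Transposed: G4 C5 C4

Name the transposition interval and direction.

down a major sixth

Take the first pair: E5 → G4. E to G spans 6 letter names, so the interval is some kind of sixth.
G4 to E5 is 9 semitones, which makes it a major sixth; the second version is lower, so the direction is down.
Checking another pair — A4 → C4 — gives the same interval.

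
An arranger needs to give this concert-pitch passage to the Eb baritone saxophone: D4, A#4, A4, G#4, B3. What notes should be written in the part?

B5 F##6 F#6 E#6 G#5

The Eb baritone saxophone sounds a major thirteenth below written, so the written part must be a major thirteenth above concert — transpose each note up.
D4 becomes B5
A#4 becomes F##6
A4 becomes F#6
G#4 becomes E#6
B3 becomes G#5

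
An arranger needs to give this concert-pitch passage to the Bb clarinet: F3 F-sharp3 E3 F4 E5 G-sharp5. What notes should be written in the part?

Written C4 sounds as Bb3 on the Bb clarinet, so concert pitches are written a major second up.
F3 → G3
F#3 → G#3
E3 → F#3
F4 → G4
E5 → F#5
G#5 → A#5

G3 G#3 F#3 G4 F#5 A#5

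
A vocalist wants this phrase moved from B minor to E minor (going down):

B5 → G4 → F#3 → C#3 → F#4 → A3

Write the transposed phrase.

E5 C4 B2 F#2 B3 D3

B minor to E minor down is a perfect fifth, so every note moves down by that interval.
B5 becomes E5
G4 becomes C4
F#3 becomes B2
C#3 becomes F#2
F#4 becomes B3
A3 becomes D3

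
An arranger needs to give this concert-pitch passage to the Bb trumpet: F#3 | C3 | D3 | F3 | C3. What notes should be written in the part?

Written C4 sounds as Bb3 on the Bb trumpet, so concert pitches are written a major second up.
F#3 -> G#3
C3 -> D3
D3 -> E3
F3 -> G3
C3 -> D3

G#3 D3 E3 G3 D3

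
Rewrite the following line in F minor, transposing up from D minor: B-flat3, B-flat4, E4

D minor to F minor up is a minor third, so every note moves up by that interval.
Bb3 -> Db4
Bb4 -> Db5
E4 -> G4

Db4 Db5 G4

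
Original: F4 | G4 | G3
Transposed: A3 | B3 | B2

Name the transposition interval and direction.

From F4 to A3 is 6 letter names — a sixth of some quality.
A3 to F4 is 8 semitones, which makes it a minor sixth; the second version is lower, so the direction is down.
Checking another pair — G3 → B2 — gives the same interval.

down a minor sixth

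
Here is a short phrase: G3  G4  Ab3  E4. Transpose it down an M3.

Eb3 Eb4 Fb3 C4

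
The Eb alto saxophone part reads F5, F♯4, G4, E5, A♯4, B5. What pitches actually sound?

Ab4 A3 Bb3 G4 C#4 D5

Written C4 on the Eb alto saxophone sounds as Eb3, a major sixth lower; apply that shift to every note.
F5 → Ab4
F#4 → A3
G4 → Bb3
E5 → G4
A#4 → C#4
B5 → D5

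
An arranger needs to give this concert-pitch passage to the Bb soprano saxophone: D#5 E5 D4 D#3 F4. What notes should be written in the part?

E#5 F#5 E4 E#3 G4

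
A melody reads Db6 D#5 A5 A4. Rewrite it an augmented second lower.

Db6 becomes Cbb6
D#5 becomes C5
A5 becomes Gb5
A4 becomes Gb4

Cbb6 C5 Gb5 Gb4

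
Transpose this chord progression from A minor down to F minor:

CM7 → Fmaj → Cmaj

AbM7 Dbmaj Abmaj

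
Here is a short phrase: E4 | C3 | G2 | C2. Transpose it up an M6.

E4 -> C#5
C3 -> A3
G2 -> E3
C2 -> A2

C#5 A3 E3 A2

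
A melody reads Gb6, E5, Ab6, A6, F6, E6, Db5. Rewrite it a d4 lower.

D6 B#4 E6 E#6 C#6 B#5 A4

Gb6 to D6
E5 to B#4
Ab6 to E6
A6 to E#6
F6 to C#6
E6 to B#5
Db5 to A4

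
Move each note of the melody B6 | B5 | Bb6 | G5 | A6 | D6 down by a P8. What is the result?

B5 B4 Bb5 G4 A5 D5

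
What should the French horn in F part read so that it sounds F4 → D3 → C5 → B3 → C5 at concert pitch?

The French horn in F sounds a perfect fifth below written, so the written part must be a perfect fifth above concert — transpose each note up.
F4 becomes C5
D3 becomes A3
C5 becomes G5
B3 becomes F#4
C5 becomes G5

C5 A3 G5 F#4 G5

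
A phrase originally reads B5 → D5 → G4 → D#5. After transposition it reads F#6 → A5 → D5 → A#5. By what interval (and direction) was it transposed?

Take the first pair: B5 → F#6. B to F spans 5 letter names, so the interval is some kind of fifth.
B5 to F#6 is 7 semitones, which makes it a perfect fifth; the second version is higher, so the direction is up.
Checking another pair — D#5 → A#5 — gives the same interval.

up a perfect fifth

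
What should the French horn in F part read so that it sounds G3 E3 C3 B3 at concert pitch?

D4 B3 G3 F#4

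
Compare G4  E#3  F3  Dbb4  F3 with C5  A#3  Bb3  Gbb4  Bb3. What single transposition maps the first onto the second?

Take the first pair: G4 → C5. G to C spans 4 letter names, so the interval is some kind of fourth.
G4 to C5 is 5 semitones, which makes it a perfect fourth; the second version is higher, so the direction is up.
Checking another pair — F3 → Bb3 — gives the same interval.

up a perfect fourth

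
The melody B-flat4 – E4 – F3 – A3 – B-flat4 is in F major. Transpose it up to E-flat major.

Ab5 D5 Eb4 G4 Ab5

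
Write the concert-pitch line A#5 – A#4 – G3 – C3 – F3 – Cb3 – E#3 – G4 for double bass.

Written C4 sounds as C3 on the double bass, so concert pitches are written a perfect octave up.
A#5 becomes A#6
A#4 becomes A#5
G3 becomes G4
C3 becomes C4
F3 becomes F4
Cb3 becomes Cb4
E#3 becomes E#4
G4 becomes G5

A#6 A#5 G4 C4 F4 Cb4 E#4 G5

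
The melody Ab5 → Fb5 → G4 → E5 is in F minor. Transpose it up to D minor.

From F up to D is a major sixth; apply that to each pitch.
Ab5 gives F6
Fb5 gives Db6
G4 gives E5
E5 gives C#6

F6 Db6 E5 C#6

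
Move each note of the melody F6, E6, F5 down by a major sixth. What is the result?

Ab5 G5 Ab4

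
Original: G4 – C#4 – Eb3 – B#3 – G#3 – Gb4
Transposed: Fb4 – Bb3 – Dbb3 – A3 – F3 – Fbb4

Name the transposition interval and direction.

Take the first pair: G4 → Fb4. G to F spans 2 letter names, so the interval is some kind of second.
Fb4 to G4 is 3 semitones, which makes it an augmented second; the second version is lower, so the direction is down.
Checking another pair — Gb4 → Fbb4 — gives the same interval.

down an augmented second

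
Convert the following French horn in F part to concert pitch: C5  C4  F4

The French horn in F sounds a perfect fifth below written, so transpose each written note down a perfect fifth.
C5 gives F4
C4 gives F3
F4 gives Bb3

F4 F3 Bb3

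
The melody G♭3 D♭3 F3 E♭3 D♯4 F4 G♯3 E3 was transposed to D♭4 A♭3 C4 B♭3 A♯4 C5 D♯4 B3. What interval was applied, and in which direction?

Take the first pair: Gb3 → Db4. G to D spans 5 letter names, so the interval is some kind of fifth.
Gb3 to Db4 is 7 semitones, which makes it a perfect fifth; the second version is higher, so the direction is up.
Checking another pair — E3 → B3 — gives the same interval.

up a perfect fifth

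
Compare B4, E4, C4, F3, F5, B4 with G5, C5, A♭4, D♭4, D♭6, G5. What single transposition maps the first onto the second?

up a minor sixth

Take the first pair: B4 → G5. B to G spans 6 letter names, so the interval is some kind of sixth.
B4 to G5 is 8 semitones, which makes it a minor sixth; the second version is higher, so the direction is up.
Checking another pair — B4 → G5 — gives the same interval.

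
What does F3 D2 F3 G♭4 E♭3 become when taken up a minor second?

F3: a second up reaches G, and 1 semitone makes it Gb3.
D2 up a minor second is Eb2.
F3: a second up reaches G, and 1 semitone makes it Gb3.
Gb4 up a minor second is Abb4.
A minor second up from Eb3 gives Fb3.

Gb3 Eb2 Gb3 Abb4 Fb3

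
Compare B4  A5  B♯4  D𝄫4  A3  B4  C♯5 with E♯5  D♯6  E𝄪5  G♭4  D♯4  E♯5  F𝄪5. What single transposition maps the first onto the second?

Take the first pair: B4 → E#5. B to E spans 4 letter names, so the interval is some kind of fourth.
B4 to E#5 is 6 semitones, which makes it an augmented fourth; the second version is higher, so the direction is up.
Checking another pair — C#5 → F##5 — gives the same interval.

up an augmented fourth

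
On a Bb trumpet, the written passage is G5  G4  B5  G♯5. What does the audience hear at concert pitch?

Written C4 on the Bb trumpet sounds as Bb3, a major second lower; apply that shift to every note.
G5 to F5
G4 to F4
B5 to A5
G#5 to F#5

F5 F4 A5 F#5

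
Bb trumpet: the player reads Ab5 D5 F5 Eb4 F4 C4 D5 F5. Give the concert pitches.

Gb5 C5 Eb5 Db4 Eb4 Bb3 C5 Eb5

Written C4 on the Bb trumpet sounds as Bb3, a major second lower; apply that shift to every note.
Ab5 -> Gb5
D5 -> C5
F5 -> Eb5
Eb4 -> Db4
F4 -> Eb4
C4 -> Bb3
D5 -> C5
F5 -> Eb5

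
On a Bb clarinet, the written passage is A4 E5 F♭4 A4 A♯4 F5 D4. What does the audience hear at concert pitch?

The Bb clarinet sounds a major second below written, so transpose each written note down a major second.
A4 → G4
E5 → D5
Fb4 → Ebb4
A4 → G4
A#4 → G#4
F5 → Eb5
D4 → C4

G4 D5 Ebb4 G4 G#4 Eb5 C4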